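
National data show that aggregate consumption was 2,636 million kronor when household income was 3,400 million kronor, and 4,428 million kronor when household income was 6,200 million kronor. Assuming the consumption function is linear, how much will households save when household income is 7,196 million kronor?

S = 2130.56

MPC = (4428 − 2636)/(6200 − 3400) = 1792/2800 = 0.64
a = 2636 − 0.64(3400) = 2636 − 2176 = 460
C = 460 + 0.64(7196) = 5065.44
S = 7196 − 5065.44 = 2130.56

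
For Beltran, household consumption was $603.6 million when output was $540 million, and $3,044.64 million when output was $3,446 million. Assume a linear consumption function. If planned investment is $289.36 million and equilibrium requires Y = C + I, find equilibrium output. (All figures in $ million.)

MPC = (3044.64 − 603.6)/(3446 − 540) = 2441.04/2906 = 0.84
a = 603.6 − 0.84(540) = 150
Equilibrium: Y = 150 + 0.84Y + 289.36
0.16Y = 439.36, so Y = 439.36/0.16 = 2746

Y = 2746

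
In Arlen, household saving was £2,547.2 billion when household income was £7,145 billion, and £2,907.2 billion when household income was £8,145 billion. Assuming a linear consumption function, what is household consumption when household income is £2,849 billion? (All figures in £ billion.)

MPS = ΔS/ΔY = (2907.2 − 2547.2)/(8145 − 7145) = 360/1000 = 0.36
MPC = 1 − MPS = 0.64
Autonomous saving = 2547.2 − 0.36(7145) = -25, so a = 25
C = 25 + 0.64(2849) = 25 + 1823.36 = 1848.36

C = 1848.36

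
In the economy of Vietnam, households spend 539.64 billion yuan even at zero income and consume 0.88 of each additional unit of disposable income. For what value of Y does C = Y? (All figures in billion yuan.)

Y = 4497

At break-even, C = Y: 539.64 + 0.88Y = Y
0.12Y = 539.64, so Y = 539.64/0.12 = 4497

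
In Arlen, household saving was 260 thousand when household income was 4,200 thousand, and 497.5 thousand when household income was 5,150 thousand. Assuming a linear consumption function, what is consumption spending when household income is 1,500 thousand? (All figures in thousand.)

MPS = ΔS/ΔY = (497.5 − 260)/(5150 − 4200) = 237.5/950 = 0.25
MPC = 1 − MPS = 0.75
Autonomous saving = 260 − 0.25(4200) = -790, so a = 790
C = 790 + 0.75(1500) = 790 + 1125 = 1915

C = 1915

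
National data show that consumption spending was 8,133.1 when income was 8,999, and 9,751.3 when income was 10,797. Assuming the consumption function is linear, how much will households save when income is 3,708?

S = 336.8

MPC = (9751.3 − 8133.1)/(10797 − 8999) = 1618.2/1798 = 0.9
a = 8133.1 − 0.9(8999) = 8133.1 − 8099.1 = 34
C = 34 + 0.9(3708) = 3371.2
S = 3708 − 3371.2 = 336.8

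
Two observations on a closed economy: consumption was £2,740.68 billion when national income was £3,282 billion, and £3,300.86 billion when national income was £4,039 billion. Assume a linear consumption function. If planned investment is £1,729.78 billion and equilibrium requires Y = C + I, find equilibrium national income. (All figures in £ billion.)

MPC = (3300.86 − 2740.68)/(4039 − 3282) = 560.18/757 = 0.74
a = 2740.68 − 0.74(3282) = 312
Equilibrium: Y = 312 + 0.74Y + 1729.78
0.26Y = 2041.78, so Y = 2041.78/0.26 = 7853

Y = 7853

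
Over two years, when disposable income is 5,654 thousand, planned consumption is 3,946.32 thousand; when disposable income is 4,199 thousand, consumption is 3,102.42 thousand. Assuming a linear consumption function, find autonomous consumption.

MPC = ΔC/ΔY = (3946.32 − 3102.42)/(5654 − 4199) = 843.9/1455 = 0.58
a = C − MPC·Y = 3102.42 − 0.58(4199) = 3102.42 − 2435.42 = 667

a = 667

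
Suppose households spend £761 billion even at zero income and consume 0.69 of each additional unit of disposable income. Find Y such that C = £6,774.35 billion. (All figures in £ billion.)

Y = 8715

761 + 0.69Y = 6774.35
0.69Y = 6013.35, so Y = 6013.35/0.69 = 8715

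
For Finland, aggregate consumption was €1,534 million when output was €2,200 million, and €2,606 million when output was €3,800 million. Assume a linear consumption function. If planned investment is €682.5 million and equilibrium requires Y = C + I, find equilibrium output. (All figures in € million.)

MPC = (2606 − 1534)/(3800 − 2200) = 1072/1600 = 0.67
a = 1534 − 0.67(2200) = 60
Equilibrium: Y = 60 + 0.67Y + 682.5
0.33Y = 742.5, so Y = 742.5/0.33 = 2250

Y = 2250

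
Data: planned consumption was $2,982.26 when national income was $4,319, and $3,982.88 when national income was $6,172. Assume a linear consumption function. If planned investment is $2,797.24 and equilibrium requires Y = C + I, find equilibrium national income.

MPC = (3982.88 − 2982.26)/(6172 − 4319) = 1000.62/1853 = 0.54
a = 2982.26 − 0.54(4319) = 650
Equilibrium: Y = 650 + 0.54Y + 2797.24
0.46Y = 3447.24, so Y = 3447.24/0.46 = 7494

Y = 7494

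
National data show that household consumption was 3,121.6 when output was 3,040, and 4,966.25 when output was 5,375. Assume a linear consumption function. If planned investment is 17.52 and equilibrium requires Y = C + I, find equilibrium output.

MPC = (4966.25 − 3121.6)/(5375 − 3040) = 1844.65/2335 = 0.79
a = 3121.6 − 0.79(3040) = 720
Equilibrium: Y = 720 + 0.79Y + 17.52
0.21Y = 737.52, so Y = 737.52/0.21 = 3512

Y = 3512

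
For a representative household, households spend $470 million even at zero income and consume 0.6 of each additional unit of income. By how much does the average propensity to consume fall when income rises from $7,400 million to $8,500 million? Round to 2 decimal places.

At Y = 7400: C = 470 + 0.6(7400) = 4910, APC = 4910/7400 = 0.664
At Y = 8500: C = 5570, APC = 5570/8500 = 0.655
Fall in APC = 0.664 − 0.655 = 0.009 ≈ 0.01

ΔAPC = 0.01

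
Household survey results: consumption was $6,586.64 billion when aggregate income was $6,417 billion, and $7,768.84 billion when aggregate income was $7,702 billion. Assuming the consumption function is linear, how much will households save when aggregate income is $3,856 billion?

MPC = (7768.84 − 6586.64)/(7702 − 6417) = 1182.2/1285 = 0.92
a = 6586.64 − 0.92(6417) = 6586.64 − 5903.64 = 683
C = 683 + 0.92(3856) = 4230.52
S = 3856 − 4230.52 = -374.52

S = -374.52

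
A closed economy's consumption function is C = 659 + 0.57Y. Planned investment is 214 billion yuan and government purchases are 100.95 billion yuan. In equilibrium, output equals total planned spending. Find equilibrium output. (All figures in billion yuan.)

Y = C + I + G = 659 + 0.57Y + 214 + 100.95
Y − 0.57Y = 973.95
0.43Y = 973.95, so Y = 973.95/0.43 = 2265

Y = 2265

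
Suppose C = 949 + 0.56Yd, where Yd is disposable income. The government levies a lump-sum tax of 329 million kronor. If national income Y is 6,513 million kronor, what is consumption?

Yd = Y − T = 6513 − 329 = 6184
C = 949 + 0.56(6184) = 949 + 3463.04 = 4412.04

C = 4412.04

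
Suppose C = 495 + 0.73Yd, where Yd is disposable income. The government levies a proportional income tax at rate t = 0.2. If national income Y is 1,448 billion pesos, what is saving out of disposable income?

S = -182.232

Yd = (1 − 0.2)(1448) = 0.8(1448) = 1158.4
C = 495 + 0.73(1158.4) = 495 + 845.632 = 1340.632
S = Yd − C = 1158.4 − 1340.632 = -182.232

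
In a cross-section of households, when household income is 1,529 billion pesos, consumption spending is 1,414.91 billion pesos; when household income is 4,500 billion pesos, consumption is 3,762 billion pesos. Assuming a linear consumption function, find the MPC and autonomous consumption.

MPC = 0.79; a = 207

MPC = ΔC/ΔY = (3762 − 1414.91)/(4500 − 1529) = 2347.09/2971 = 0.79
a = C − MPC·Y = 1414.91 − 0.79(1529) = 1414.91 − 1207.91 = 207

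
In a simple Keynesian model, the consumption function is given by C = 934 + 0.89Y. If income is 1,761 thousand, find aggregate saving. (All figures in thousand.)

S = -740.29

C = 934 + 0.89(1761) = 934 + 1567.29 = 2501.29
S = Y − C = 1761 − 2501.29 = -740.29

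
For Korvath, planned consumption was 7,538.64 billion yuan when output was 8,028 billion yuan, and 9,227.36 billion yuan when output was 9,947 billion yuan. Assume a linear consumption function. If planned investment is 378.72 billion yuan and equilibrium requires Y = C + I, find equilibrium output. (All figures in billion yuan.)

MPC = (9227.36 − 7538.64)/(9947 − 8028) = 1688.72/1919 = 0.88
a = 7538.64 − 0.88(8028) = 474
Equilibrium: Y = 474 + 0.88Y + 378.72
0.12Y = 852.72, so Y = 852.72/0.12 = 7106

Y = 7106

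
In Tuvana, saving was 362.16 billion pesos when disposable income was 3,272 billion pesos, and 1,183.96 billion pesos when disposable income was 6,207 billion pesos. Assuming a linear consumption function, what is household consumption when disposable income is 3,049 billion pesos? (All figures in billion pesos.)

C = 2749.28

MPS = ΔS/ΔY = (1183.96 − 362.16)/(6207 − 3272) = 821.8/2935 = 0.28
MPC = 1 − MPS = 0.72
Autonomous saving = 362.16 − 0.28(3272) = -554, so a = 554
C = 554 + 0.72(3049) = 554 + 2195.28 = 2749.28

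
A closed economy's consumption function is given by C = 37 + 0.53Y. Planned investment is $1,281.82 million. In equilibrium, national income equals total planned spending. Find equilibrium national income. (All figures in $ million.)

Y = 2806

Y = C + I = 37 + 0.53Y + 1281.82
Y − 0.53Y = 1318.82
0.47Y = 1318.82, so Y = 1318.82/0.47 = 2806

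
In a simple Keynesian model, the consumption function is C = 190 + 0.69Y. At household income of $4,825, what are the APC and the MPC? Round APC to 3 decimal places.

APC = 0.729; MPC = 0.69

MPC = 0.69 (the slope of the consumption function)
C = 190 + 0.69(4825) = 3519.25, so APC = 3519.25/4825 = 0.729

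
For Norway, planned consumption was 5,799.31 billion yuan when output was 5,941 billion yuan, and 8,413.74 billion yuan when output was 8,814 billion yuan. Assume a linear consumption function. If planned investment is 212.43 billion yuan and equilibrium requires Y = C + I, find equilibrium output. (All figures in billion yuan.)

MPC = (8413.74 − 5799.31)/(8814 − 5941) = 2614.43/2873 = 0.91
a = 5799.31 − 0.91(5941) = 393
Equilibrium: Y = 393 + 0.91Y + 212.43
0.09Y = 605.43, so Y = 605.43/0.09 = 6727

Y = 6727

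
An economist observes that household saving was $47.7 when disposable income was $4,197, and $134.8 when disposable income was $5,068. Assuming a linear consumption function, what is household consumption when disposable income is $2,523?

MPS = ΔS/ΔY = (134.8 − 47.7)/(5068 − 4197) = 87.1/871 = 0.1
MPC = 1 − MPS = 0.9
Autonomous saving = 47.7 − 0.1(4197) = -372, so a = 372
C = 372 + 0.9(2523) = 372 + 2270.7 = 2642.7

C = 2642.7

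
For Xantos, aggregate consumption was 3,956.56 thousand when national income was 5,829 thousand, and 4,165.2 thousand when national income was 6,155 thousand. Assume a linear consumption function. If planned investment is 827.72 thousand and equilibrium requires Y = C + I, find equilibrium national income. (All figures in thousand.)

MPC = (4165.2 − 3956.56)/(6155 − 5829) = 208.64/326 = 0.64
a = 3956.56 − 0.64(5829) = 226
Equilibrium: Y = 226 + 0.64Y + 827.72
0.36Y = 1053.72, so Y = 1053.72/0.36 = 2927

Y = 2927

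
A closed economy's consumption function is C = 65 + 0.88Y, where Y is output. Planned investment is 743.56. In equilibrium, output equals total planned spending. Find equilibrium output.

Y = C + I = 65 + 0.88Y + 743.56
Y − 0.88Y = 808.56
0.12Y = 808.56, so Y = 808.56/0.12 = 6738

Y = 6738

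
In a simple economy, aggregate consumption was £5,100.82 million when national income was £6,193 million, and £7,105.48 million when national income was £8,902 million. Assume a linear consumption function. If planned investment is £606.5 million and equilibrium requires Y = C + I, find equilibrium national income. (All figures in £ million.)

MPC = (7105.48 − 5100.82)/(8902 − 6193) = 2004.66/2709 = 0.74
a = 5100.82 − 0.74(6193) = 518
Equilibrium: Y = 518 + 0.74Y + 606.5
0.26Y = 1124.5, so Y = 1124.5/0.26 = 4325

Y = 4325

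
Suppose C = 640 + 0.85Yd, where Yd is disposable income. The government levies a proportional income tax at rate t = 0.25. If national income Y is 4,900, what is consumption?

Yd = (1 − 0.25)(4900) = 0.75(4900) = 3675
C = 640 + 0.85(3675) = 640 + 3123.75 = 3763.75

C = 3763.75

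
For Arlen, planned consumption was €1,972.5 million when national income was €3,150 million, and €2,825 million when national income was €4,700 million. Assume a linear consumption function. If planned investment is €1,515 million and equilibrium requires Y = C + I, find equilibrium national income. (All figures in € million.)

MPC = (2825 − 1972.5)/(4700 − 3150) = 852.5/1550 = 0.55
a = 1972.5 − 0.55(3150) = 240
Equilibrium: Y = 240 + 0.55Y + 1515
0.45Y = 1755, so Y = 1755/0.45 = 3900

Y = 3900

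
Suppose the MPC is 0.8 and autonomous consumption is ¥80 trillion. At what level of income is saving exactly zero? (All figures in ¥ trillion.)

At break-even, C = Y: 80 + 0.8Y = Y
0.2Y = 80, so Y = 80/0.2 = 400

Y = 400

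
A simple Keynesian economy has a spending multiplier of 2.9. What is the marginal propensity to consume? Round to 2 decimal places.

k = 1/(1 − MPC), so 1 − MPC = 1/k = 1/2.9 = 0.3448
MPC = 1 − 0.3448 = 0.66

MPC = 0.66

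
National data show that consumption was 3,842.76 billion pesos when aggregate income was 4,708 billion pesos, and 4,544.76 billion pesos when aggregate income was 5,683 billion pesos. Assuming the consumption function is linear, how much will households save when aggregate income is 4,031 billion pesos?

S = 675.68

MPC = (4544.76 − 3842.76)/(5683 − 4708) = 702/975 = 0.72
a = 3842.76 − 0.72(4708) = 3842.76 − 3389.76 = 453
C = 453 + 0.72(4031) = 3355.32
S = 4031 − 3355.32 = 675.68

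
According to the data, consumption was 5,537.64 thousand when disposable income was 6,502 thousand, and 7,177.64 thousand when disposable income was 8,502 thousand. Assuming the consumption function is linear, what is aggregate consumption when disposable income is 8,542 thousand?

C = 7210.44

MPC = (7177.64 − 5537.64)/(8502 − 6502) = 1640/2000 = 0.82
a = 5537.64 − 0.82(6502) = 5537.64 − 5331.64 = 206
C = 206 + 0.82(8542) = 206 + 7004.44 = 7210.44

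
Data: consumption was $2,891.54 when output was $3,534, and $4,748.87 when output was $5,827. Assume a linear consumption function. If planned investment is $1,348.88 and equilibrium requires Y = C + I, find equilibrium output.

Y = 7252

MPC = (4748.87 − 2891.54)/(5827 − 3534) = 1857.33/2293 = 0.81
a = 2891.54 − 0.81(3534) = 29
Equilibrium: Y = 29 + 0.81Y + 1348.88
0.19Y = 1377.88, so Y = 1377.88/0.19 = 7252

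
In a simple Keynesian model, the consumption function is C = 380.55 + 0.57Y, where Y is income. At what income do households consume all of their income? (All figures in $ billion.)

At break-even, C = Y: 380.55 + 0.57Y = Y
0.43Y = 380.55, so Y = 380.55/0.43 = 885

Y = 885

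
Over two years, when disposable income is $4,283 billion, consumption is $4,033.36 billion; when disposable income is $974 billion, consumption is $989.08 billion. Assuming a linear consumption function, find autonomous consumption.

a = 93

MPC = ΔC/ΔY = (4033.36 − 989.08)/(4283 − 974) = 3044.28/3309 = 0.92
a = C − MPC·Y = 989.08 − 0.92(974) = 989.08 − 896.08 = 93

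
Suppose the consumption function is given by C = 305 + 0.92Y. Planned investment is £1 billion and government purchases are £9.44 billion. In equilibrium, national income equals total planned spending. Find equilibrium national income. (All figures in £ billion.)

Y = C + I + G = 305 + 0.92Y + 1 + 9.44
Y − 0.92Y = 315.44
0.08Y = 315.44, so Y = 315.44/0.08 = 3943

Y = 3943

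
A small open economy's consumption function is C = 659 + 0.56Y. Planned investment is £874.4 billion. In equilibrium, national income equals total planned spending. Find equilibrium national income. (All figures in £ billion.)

Y = 3485

Y = C + I = 659 + 0.56Y + 874.4
Y − 0.56Y = 1533.4
0.44Y = 1533.4, so Y = 1533.4/0.44 = 3485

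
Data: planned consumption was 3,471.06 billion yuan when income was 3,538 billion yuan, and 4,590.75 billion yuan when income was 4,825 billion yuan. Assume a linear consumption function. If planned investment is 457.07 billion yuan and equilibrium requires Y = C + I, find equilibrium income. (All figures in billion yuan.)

MPC = (4590.75 − 3471.06)/(4825 − 3538) = 1119.69/1287 = 0.87
a = 3471.06 − 0.87(3538) = 393
Equilibrium: Y = 393 + 0.87Y + 457.07
0.13Y = 850.07, so Y = 850.07/0.13 = 6539

Y = 6539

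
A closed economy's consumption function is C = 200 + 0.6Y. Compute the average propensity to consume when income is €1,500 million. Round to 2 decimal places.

APC = 0.73

C = 200 + 0.6(1500) = 1100
APC = C/Y = 1100/1500 = 0.73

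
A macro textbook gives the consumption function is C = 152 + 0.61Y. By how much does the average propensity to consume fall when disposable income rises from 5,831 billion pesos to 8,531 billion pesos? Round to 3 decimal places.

At Y = 5831: C = 152 + 0.61(5831) = 3708.91, APC = 3708.91/5831 = 0.6361
At Y = 8531: C = 5355.91, APC = 5355.91/8531 = 0.6278
Fall in APC = 0.6361 − 0.6278 = 0.0083 ≈ 0.008

ΔAPC = 0.008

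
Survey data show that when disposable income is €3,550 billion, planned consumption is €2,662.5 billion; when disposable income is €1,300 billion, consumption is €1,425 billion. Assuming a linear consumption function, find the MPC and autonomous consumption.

MPC = ΔC/ΔY = (2662.5 − 1425)/(3550 − 1300) = 1237.5/2250 = 0.55
a = C − MPC·Y = 1425 − 0.55(1300) = 1425 − 715 = 710

MPC = 0.55; a = 710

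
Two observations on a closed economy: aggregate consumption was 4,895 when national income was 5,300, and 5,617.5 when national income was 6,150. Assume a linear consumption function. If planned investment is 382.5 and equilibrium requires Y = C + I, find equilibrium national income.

MPC = (5617.5 − 4895)/(6150 − 5300) = 722.5/850 = 0.85
a = 4895 − 0.85(5300) = 390
Equilibrium: Y = 390 + 0.85Y + 382.5
0.15Y = 772.5, so Y = 772.5/0.15 = 5150

Y = 5150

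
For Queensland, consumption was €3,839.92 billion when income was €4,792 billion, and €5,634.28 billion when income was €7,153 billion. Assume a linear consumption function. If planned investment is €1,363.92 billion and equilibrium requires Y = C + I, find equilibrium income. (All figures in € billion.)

Y = 6508

MPC = (5634.28 − 3839.92)/(7153 − 4792) = 1794.36/2361 = 0.76
a = 3839.92 − 0.76(4792) = 198
Equilibrium: Y = 198 + 0.76Y + 1363.92
0.24Y = 1561.92, so Y = 1561.92/0.24 = 6508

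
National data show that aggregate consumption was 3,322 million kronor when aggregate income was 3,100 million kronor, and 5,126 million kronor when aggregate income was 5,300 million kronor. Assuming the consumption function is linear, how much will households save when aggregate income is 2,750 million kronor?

S = -285

MPC = (5126 − 3322)/(5300 − 3100) = 1804/2200 = 0.82
a = 3322 − 0.82(3100) = 3322 − 2542 = 780
C = 780 + 0.82(2750) = 3035
S = 2750 − 3035 = -285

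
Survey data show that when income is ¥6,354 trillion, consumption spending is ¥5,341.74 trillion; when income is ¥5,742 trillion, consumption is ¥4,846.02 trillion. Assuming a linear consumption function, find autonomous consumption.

a = 195

MPC = ΔC/ΔY = (5341.74 − 4846.02)/(6354 − 5742) = 495.72/612 = 0.81
a = C − MPC·Y = 4846.02 − 0.81(5742) = 4846.02 − 4651.02 = 195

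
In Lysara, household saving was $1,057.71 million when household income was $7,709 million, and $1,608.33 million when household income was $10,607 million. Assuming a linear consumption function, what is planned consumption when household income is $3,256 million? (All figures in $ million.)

MPS = ΔS/ΔY = (1608.33 − 1057.71)/(10607 − 7709) = 550.62/2898 = 0.19
MPC = 1 − MPS = 0.81
Autonomous saving = 1057.71 − 0.19(7709) = -407, so a = 407
C = 407 + 0.81(3256) = 407 + 2637.36 = 3044.36

C = 3044.36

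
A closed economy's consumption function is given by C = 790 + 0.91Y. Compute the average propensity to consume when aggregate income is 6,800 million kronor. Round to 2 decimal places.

APC = 1.03

C = 790 + 0.91(6800) = 6978
APC = C/Y = 6978/6800 = 1.03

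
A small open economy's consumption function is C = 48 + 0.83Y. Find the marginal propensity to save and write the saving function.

MPS = 1 − MPC = 1 − 0.83 = 0.17
S = Y − C = -48 + 0.17Y

MPS = 0.17; S = -48 + 0.17Y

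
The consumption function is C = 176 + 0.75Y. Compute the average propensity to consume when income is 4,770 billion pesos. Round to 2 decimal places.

APC = 0.79

C = 176 + 0.75(4770) = 3753.5
APC = C/Y = 3753.5/4770 = 0.79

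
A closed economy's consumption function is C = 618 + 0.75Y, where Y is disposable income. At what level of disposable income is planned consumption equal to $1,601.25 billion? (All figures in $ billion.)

618 + 0.75Y = 1601.25
0.75Y = 983.25, so Y = 983.25/0.75 = 1311

Y = 1311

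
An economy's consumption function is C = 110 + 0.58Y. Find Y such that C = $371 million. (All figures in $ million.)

Y = 450

110 + 0.58Y = 371
0.58Y = 261, so Y = 261/0.58 = 450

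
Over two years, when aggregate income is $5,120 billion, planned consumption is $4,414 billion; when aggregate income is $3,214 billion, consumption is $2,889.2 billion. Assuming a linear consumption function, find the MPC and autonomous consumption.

MPC = 0.8; a = 318

MPC = ΔC/ΔY = (4414 − 2889.2)/(5120 − 3214) = 1524.8/1906 = 0.8
a = C − MPC·Y = 2889.2 − 0.8(3214) = 2889.2 − 2571.2 = 318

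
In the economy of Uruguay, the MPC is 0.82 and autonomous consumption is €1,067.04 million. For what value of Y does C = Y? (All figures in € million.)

Y = 5928

At break-even, C = Y: 1067.04 + 0.82Y = Y
0.18Y = 1067.04, so Y = 1067.04/0.18 = 5928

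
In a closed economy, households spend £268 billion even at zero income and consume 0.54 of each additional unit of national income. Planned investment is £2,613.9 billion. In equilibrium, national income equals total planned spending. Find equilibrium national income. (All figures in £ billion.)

Y = C + I = 268 + 0.54Y + 2613.9
Y − 0.54Y = 2881.9
0.46Y = 2881.9, so Y = 2881.9/0.46 = 6265

Y = 6265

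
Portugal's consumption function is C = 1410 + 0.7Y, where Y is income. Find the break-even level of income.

Y = 4700

At break-even, C = Y: 1410 + 0.7Y = Y
0.3Y = 1410, so Y = 1410/0.3 = 4700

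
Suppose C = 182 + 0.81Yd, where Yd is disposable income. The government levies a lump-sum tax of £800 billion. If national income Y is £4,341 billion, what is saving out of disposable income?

Yd = Y − T = 4341 − 800 = 3541
C = 182 + 0.81(3541) = 182 + 2868.21 = 3050.21
S = Yd − C = 3541 − 3050.21 = 490.79

S = 490.79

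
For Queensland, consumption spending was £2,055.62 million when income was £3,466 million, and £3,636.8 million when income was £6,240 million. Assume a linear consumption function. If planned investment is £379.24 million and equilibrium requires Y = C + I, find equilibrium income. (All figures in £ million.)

MPC = (3636.8 − 2055.62)/(6240 − 3466) = 1581.18/2774 = 0.57
a = 2055.62 − 0.57(3466) = 80
Equilibrium: Y = 80 + 0.57Y + 379.24
0.43Y = 459.24, so Y = 459.24/0.43 = 1068

Y = 1068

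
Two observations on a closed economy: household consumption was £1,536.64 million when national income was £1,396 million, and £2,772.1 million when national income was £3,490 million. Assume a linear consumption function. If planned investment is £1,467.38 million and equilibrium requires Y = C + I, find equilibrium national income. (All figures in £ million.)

Y = 5318

MPC = (2772.1 − 1536.64)/(3490 − 1396) = 1235.46/2094 = 0.59
a = 1536.64 − 0.59(1396) = 713
Equilibrium: Y = 713 + 0.59Y + 1467.38
0.41Y = 2180.38, so Y = 2180.38/0.41 = 5318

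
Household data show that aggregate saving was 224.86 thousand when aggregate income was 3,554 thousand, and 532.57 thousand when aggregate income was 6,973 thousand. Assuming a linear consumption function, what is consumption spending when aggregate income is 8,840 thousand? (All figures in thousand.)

MPS = ΔS/ΔY = (532.57 − 224.86)/(6973 − 3554) = 307.71/3419 = 0.09
MPC = 1 − MPS = 0.91
Autonomous saving = 224.86 − 0.09(3554) = -95, so a = 95
C = 95 + 0.91(8840) = 95 + 8044.4 = 8139.4

C = 8139.4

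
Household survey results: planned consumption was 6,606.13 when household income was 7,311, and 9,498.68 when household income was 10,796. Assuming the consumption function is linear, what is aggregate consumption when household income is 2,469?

C = 2587.27

MPC = (9498.68 − 6606.13)/(10796 − 7311) = 2892.55/3485 = 0.83
a = 6606.13 − 0.83(7311) = 6606.13 − 6068.13 = 538
C = 538 + 0.83(2469) = 538 + 2049.27 = 2587.27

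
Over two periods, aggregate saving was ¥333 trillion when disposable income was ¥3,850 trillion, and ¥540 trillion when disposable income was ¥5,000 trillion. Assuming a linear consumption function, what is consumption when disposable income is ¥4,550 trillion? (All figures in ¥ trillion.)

MPS = ΔS/ΔY = (540 − 333)/(5000 − 3850) = 207/1150 = 0.18
MPC = 1 − MPS = 0.82
Autonomous saving = 333 − 0.18(3850) = -360, so a = 360
C = 360 + 0.82(4550) = 360 + 3731 = 4091

C = 4091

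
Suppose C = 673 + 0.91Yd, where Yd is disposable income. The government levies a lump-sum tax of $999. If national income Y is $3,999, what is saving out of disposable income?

S = -403

Yd = Y − T = 3999 − 999 = 3000
C = 673 + 0.91(3000) = 673 + 2730 = 3403
S = Yd − C = 3000 − 3403 = -403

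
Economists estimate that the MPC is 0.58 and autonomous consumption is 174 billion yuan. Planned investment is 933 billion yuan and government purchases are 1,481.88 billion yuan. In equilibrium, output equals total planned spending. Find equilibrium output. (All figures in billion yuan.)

Y = 6164

Y = C + I + G = 174 + 0.58Y + 933 + 1481.88
Y − 0.58Y = 2588.88
0.42Y = 2588.88, so Y = 2588.88/0.42 = 6164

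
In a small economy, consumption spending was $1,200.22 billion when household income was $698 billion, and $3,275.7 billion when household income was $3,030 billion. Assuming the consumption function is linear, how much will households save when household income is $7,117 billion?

S = 203.87

MPC = (3275.7 − 1200.22)/(3030 − 698) = 2075.48/2332 = 0.89
a = 1200.22 − 0.89(698) = 1200.22 − 621.22 = 579
C = 579 + 0.89(7117) = 6913.13
S = 7117 − 6913.13 = 203.87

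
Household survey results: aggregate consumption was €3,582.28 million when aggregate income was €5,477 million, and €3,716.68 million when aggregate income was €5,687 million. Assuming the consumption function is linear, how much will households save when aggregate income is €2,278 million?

S = 743.08

MPC = (3716.68 − 3582.28)/(5687 − 5477) = 134.4/210 = 0.64
a = 3582.28 − 0.64(5477) = 3582.28 − 3505.28 = 77
C = 77 + 0.64(2278) = 1534.92
S = 2278 − 1534.92 = 743.08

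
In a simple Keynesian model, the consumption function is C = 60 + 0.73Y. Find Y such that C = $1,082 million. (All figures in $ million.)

60 + 0.73Y = 1082
0.73Y = 1022, so Y = 1022/0.73 = 1400

Y = 1400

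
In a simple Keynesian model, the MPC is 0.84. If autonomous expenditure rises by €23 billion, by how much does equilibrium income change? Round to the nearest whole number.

ΔY ≈ 144

The multiplier is 1/(1 − MPC) = 1/0.16.
ΔY = 23/0.16 = 143.75 ≈ 144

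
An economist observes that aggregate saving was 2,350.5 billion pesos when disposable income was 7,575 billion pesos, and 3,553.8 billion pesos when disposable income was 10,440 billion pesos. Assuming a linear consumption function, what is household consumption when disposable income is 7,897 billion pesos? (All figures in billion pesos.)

C = 5411.26

MPS = ΔS/ΔY = (3553.8 − 2350.5)/(10440 − 7575) = 1203.3/2865 = 0.42
MPC = 1 − MPS = 0.58
Autonomous saving = 2350.5 − 0.42(7575) = -831, so a = 831
C = 831 + 0.58(7897) = 831 + 4580.26 = 5411.26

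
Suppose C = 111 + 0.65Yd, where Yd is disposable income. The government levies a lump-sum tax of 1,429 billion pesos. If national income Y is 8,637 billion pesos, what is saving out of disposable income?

Yd = Y − T = 8637 − 1429 = 7208
C = 111 + 0.65(7208) = 111 + 4685.2 = 4796.2
S = Yd − C = 7208 − 4796.2 = 2411.8

S = 2411.8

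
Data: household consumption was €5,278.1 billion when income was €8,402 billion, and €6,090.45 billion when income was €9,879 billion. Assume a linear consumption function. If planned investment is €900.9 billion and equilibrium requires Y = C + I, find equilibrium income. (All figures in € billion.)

MPC = (6090.45 − 5278.1)/(9879 − 8402) = 812.35/1477 = 0.55
a = 5278.1 − 0.55(8402) = 657
Equilibrium: Y = 657 + 0.55Y + 900.9
0.45Y = 1557.9, so Y = 1557.9/0.45 = 3462

Y = 3462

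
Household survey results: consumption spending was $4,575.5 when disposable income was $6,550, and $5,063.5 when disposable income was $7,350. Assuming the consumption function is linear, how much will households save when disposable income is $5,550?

S = 1584.5

MPC = (5063.5 − 4575.5)/(7350 − 6550) = 488/800 = 0.61
a = 4575.5 − 0.61(6550) = 4575.5 − 3995.5 = 580
C = 580 + 0.61(5550) = 3965.5
S = 5550 − 3965.5 = 1584.5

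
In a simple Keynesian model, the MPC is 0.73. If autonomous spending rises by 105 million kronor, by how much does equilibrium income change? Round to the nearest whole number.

ΔY ≈ 389

The multiplier is 1/(1 − MPC) = 1/0.27.
ΔY = 105/0.27 = 388.89 ≈ 389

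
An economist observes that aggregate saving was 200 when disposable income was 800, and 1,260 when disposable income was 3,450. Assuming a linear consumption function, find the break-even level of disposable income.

MPS = ΔS/ΔY = (1260 − 200)/(3450 − 800) = 1060/2650 = 0.4
MPC = 1 − MPS = 0.6
From S(800) = 200: −a + 0.4(800) = 200, so a = 320 − 200 = 120
Break-even (S = 0): Y = a/MPS = 120/0.4 = 300

Y = 300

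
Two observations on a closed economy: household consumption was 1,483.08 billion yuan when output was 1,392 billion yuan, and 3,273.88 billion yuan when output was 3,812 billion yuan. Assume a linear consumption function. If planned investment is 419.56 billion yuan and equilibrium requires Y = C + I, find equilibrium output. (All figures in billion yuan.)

MPC = (3273.88 − 1483.08)/(3812 − 1392) = 1790.8/2420 = 0.74
a = 1483.08 − 0.74(1392) = 453
Equilibrium: Y = 453 + 0.74Y + 419.56
0.26Y = 872.56, so Y = 872.56/0.26 = 3356

Y = 3356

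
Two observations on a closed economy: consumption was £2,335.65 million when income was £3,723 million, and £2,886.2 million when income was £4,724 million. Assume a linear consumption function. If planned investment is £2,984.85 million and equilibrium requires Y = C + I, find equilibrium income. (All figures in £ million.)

Y = 7273

MPC = (2886.2 − 2335.65)/(4724 − 3723) = 550.55/1001 = 0.55
a = 2335.65 − 0.55(3723) = 288
Equilibrium: Y = 288 + 0.55Y + 2984.85
0.45Y = 3272.85, so Y = 3272.85/0.45 = 7273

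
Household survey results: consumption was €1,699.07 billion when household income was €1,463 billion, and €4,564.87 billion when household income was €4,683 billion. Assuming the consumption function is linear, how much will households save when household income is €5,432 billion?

S = 200.52

MPC = (4564.87 − 1699.07)/(4683 − 1463) = 2865.8/3220 = 0.89
a = 1699.07 − 0.89(1463) = 1699.07 − 1302.07 = 397
C = 397 + 0.89(5432) = 5231.48
S = 5432 − 5231.48 = 200.52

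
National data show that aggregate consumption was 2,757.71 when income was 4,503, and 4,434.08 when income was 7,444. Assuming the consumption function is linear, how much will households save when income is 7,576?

MPC = (4434.08 − 2757.71)/(7444 − 4503) = 1676.37/2941 = 0.57
a = 2757.71 − 0.57(4503) = 2757.71 − 2566.71 = 191
C = 191 + 0.57(7576) = 4509.32
S = 7576 − 4509.32 = 3066.68

S = 3066.68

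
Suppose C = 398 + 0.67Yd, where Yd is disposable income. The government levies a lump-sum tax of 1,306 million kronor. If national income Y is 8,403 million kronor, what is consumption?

Yd = Y − T = 8403 − 1306 = 7097
C = 398 + 0.67(7097) = 398 + 4754.99 = 5152.99

C = 5152.99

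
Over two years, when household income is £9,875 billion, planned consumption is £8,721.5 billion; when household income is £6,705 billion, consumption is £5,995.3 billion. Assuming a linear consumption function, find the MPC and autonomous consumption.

MPC = 0.86; a = 229

MPC = ΔC/ΔY = (8721.5 − 5995.3)/(9875 − 6705) = 2726.2/3170 = 0.86
a = C − MPC·Y = 5995.3 − 0.86(6705) = 5995.3 − 5766.3 = 229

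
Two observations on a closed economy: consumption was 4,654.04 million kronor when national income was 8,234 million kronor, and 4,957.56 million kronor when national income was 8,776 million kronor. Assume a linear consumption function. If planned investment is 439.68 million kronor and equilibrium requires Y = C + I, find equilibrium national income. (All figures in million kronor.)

MPC = (4957.56 − 4654.04)/(8776 − 8234) = 303.52/542 = 0.56
a = 4654.04 − 0.56(8234) = 43
Equilibrium: Y = 43 + 0.56Y + 439.68
0.44Y = 482.68, so Y = 482.68/0.44 = 1097

Y = 1097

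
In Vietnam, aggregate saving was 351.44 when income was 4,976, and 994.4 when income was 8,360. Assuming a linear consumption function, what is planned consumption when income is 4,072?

C = 3892.32

MPS = ΔS/ΔY = (994.4 − 351.44)/(8360 − 4976) = 642.96/3384 = 0.19
MPC = 1 − MPS = 0.81
Autonomous saving = 351.44 − 0.19(4976) = -594, so a = 594
C = 594 + 0.81(4072) = 594 + 3298.32 = 3892.32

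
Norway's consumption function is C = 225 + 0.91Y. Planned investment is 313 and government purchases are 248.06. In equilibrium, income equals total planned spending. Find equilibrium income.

Y = 8734

Y = C + I + G = 225 + 0.91Y + 313 + 248.06
Y − 0.91Y = 786.06
0.09Y = 786.06, so Y = 786.06/0.09 = 8734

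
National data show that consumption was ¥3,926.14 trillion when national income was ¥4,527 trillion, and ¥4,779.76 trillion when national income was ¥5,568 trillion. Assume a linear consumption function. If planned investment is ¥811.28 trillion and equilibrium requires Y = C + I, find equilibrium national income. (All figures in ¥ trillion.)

Y = 5696

MPC = (4779.76 − 3926.14)/(5568 − 4527) = 853.62/1041 = 0.82
a = 3926.14 − 0.82(4527) = 214
Equilibrium: Y = 214 + 0.82Y + 811.28
0.18Y = 1025.28, so Y = 1025.28/0.18 = 5696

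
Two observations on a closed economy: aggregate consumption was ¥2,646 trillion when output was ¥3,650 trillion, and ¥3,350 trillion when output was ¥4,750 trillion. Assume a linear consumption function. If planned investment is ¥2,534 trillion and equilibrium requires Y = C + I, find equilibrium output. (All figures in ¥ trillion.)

Y = 7900

MPC = (3350 − 2646)/(4750 − 3650) = 704/1100 = 0.64
a = 2646 − 0.64(3650) = 310
Equilibrium: Y = 310 + 0.64Y + 2534
0.36Y = 2844, so Y = 2844/0.36 = 7900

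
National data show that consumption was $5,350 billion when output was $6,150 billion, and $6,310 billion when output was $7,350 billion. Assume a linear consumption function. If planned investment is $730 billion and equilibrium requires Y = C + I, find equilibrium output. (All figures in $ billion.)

MPC = (6310 − 5350)/(7350 − 6150) = 960/1200 = 0.8
a = 5350 − 0.8(6150) = 430
Equilibrium: Y = 430 + 0.8Y + 730
0.2Y = 1160, so Y = 1160/0.2 = 5800

Y = 5800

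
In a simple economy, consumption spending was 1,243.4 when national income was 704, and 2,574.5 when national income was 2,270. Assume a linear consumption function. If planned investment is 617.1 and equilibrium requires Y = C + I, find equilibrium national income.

MPC = (2574.5 − 1243.4)/(2270 − 704) = 1331.1/1566 = 0.85
a = 1243.4 − 0.85(704) = 645
Equilibrium: Y = 645 + 0.85Y + 617.1
0.15Y = 1262.1, so Y = 1262.1/0.15 = 8414

Y = 8414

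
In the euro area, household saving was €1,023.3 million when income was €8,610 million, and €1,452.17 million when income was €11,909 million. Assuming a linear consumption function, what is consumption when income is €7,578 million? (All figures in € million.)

C = 6688.86

MPS = ΔS/ΔY = (1452.17 − 1023.3)/(11909 − 8610) = 428.87/3299 = 0.13
MPC = 1 − MPS = 0.87
Autonomous saving = 1023.3 − 0.13(8610) = -96, so a = 96
C = 96 + 0.87(7578) = 96 + 6592.86 = 6688.86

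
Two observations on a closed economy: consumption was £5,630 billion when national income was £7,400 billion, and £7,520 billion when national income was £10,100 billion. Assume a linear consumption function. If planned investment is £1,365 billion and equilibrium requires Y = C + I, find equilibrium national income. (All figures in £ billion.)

MPC = (7520 − 5630)/(10100 − 7400) = 1890/2700 = 0.7
a = 5630 − 0.7(7400) = 450
Equilibrium: Y = 450 + 0.7Y + 1365
0.3Y = 1815, so Y = 1815/0.3 = 6050

Y = 6050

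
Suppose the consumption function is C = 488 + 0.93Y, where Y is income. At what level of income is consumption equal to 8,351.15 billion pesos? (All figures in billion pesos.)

488 + 0.93Y = 8351.15
0.93Y = 7863.15, so Y = 7863.15/0.93 = 8455

Y = 8455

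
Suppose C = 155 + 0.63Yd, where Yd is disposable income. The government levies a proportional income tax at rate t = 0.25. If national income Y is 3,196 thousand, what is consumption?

C = 1665.11

Yd = (1 − 0.25)(3196) = 0.75(3196) = 2397
C = 155 + 0.63(2397) = 155 + 1510.11 = 1665.11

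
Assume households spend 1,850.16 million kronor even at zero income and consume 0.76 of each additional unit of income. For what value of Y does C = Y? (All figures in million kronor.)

Y = 7709

At break-even, C = Y: 1850.16 + 0.76Y = Y
0.24Y = 1850.16, so Y = 1850.16/0.24 = 7709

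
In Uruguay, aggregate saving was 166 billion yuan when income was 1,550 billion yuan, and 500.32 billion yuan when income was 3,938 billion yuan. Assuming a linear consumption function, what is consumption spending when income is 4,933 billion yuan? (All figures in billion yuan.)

C = 4293.38

MPS = ΔS/ΔY = (500.32 − 166)/(3938 − 1550) = 334.32/2388 = 0.14
MPC = 1 − MPS = 0.86
Autonomous saving = 166 − 0.14(1550) = -51, so a = 51
C = 51 + 0.86(4933) = 51 + 4242.38 = 4293.38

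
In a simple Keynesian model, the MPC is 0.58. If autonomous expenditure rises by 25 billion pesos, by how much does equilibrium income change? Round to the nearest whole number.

ΔY ≈ 60

The multiplier is 1/(1 − MPC) = 1/0.42.
ΔY = 25/0.42 = 59.52 ≈ 60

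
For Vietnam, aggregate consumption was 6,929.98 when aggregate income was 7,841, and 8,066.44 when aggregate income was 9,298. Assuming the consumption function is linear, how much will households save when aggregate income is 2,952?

MPC = (8066.44 − 6929.98)/(9298 − 7841) = 1136.46/1457 = 0.78
a = 6929.98 − 0.78(7841) = 6929.98 − 6115.98 = 814
C = 814 + 0.78(2952) = 3116.56
S = 2952 − 3116.56 = -164.56

S = -164.56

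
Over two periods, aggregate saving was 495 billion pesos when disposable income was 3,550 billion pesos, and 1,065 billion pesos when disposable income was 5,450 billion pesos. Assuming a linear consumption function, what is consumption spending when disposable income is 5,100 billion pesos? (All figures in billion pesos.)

C = 4140

MPS = ΔS/ΔY = (1065 − 495)/(5450 − 3550) = 570/1900 = 0.3
MPC = 1 − MPS = 0.7
Autonomous saving = 495 − 0.3(3550) = -570, so a = 570
C = 570 + 0.7(5100) = 570 + 3570 = 4140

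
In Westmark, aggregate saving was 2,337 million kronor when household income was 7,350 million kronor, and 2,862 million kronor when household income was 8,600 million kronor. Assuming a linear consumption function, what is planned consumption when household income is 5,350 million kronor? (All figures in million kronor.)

MPS = ΔS/ΔY = (2862 − 2337)/(8600 − 7350) = 525/1250 = 0.42
MPC = 1 − MPS = 0.58
Autonomous saving = 2337 − 0.42(7350) = -750, so a = 750
C = 750 + 0.58(5350) = 750 + 3103 = 3853

C = 3853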